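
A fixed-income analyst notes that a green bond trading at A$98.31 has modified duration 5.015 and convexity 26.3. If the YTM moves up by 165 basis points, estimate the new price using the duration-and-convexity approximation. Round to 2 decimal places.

Duration effect: -D_mod·Δy = -5.015 × (+0.0165) = -0.0827475
Convexity effect: ½·C·(Δy)² = 0.5 × 26.3 × (0.0165)² = +0.0035800875
ΔP/P ≈ -0.0827475 + 0.0035800875 = -0.0791674125
New price ≈ 98.31 × (1 - 0.0791674125) = 90.527051677125.

A$90.53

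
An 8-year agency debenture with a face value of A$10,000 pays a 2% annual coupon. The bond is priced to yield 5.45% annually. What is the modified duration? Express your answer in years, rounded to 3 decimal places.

Periodic yield y = 0.0545. First find Macaulay duration:
  t   CF        PV=CF/(1+0.0545)^t    t·PV
  1       200.00       189.6633       189.6633
  2       200.00       179.8609       359.7219
  3       200.00       170.5651       511.6954
  4       200.00       161.7498       646.9991
  5       200.00       153.3900       766.9500
  6       200.00       145.4623       872.7739
  7       200.00       137.9443       965.6104
  8    10,200.00     6,671.5616    53,372.4927
  Σ                  7,810.1974    57,685.9067
P = 7,810.1974; Macaulay duration = 57,685.9067 / 7,810.1974 = 7.38597 years.
Modified duration = D_Mac / (1 + y) = 7.38597 / 1.0545 = 7.00424 years.

7.004 years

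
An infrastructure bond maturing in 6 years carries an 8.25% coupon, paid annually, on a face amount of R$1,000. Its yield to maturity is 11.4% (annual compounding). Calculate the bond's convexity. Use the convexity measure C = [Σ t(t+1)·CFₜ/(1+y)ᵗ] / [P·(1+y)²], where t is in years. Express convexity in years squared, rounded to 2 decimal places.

With y = 0.114:
  t   CF        PV=CF/(1+0.114)^t    t·PV        t(t+1)·PV
  1        82.50        74.0575        74.0575         148.1149
  2        82.50        66.4789       132.9577         398.8732
  3        82.50        59.6758       179.0275         716.1098
  4        82.50        53.5690       214.2758       1,071.3791
  5        82.50        48.0870       240.4352       1,442.6110
  6     1,082.50       566.3915     3,398.3493      23,788.4448
  Σ                    868.2597     4,239.1029      27,565.5328
P = 868.2597.
Convexity = Σ t(t+1)·PV / [P·(1+y)²] = 27,565.5328 / (868.2597 × 1.240996) = 25.58270.

25.58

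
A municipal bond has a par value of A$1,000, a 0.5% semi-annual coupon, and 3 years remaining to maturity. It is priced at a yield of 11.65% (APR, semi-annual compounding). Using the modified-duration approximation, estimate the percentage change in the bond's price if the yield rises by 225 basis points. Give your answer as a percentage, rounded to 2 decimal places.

Periodic yield y = 0.05825. Modified duration first:
  t   CF        PV=CF/(1+0.05825)^t    t·PV
  1         2.50         2.3624         2.3624
  2         2.50         2.2324         4.4647
  3         2.50         2.1095         6.3284
  4         2.50         1.9934         7.9735
  5         2.50         1.8836         9.4182
  6     1,002.50       713.7641     4,282.5848
  Σ                    724.3454     4,313.1320
P = 724.3454; D_Mac = 5.95452 half-year periods = 2.97726 yrs; D_mod = 2.97726/(1+0.05825) = 2.81338 yrs.
ΔP/P ≈ -D_mod · Δy = -2.81338 × (+0.0225) = -0.063301 = -6.3301%.

-6.33%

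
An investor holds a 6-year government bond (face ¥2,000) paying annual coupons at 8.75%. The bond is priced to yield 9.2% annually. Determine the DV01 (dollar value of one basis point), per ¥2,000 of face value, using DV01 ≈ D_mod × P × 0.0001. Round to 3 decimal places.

¥0.880

Periodic yield y = 0.092.
  t   CF        PV=CF/(1+0.092)^t    t·PV
  1       175.00       160.2564       160.2564
  2       175.00       146.7550       293.5099
  3       175.00       134.3910       403.1730
  4       175.00       123.0687       492.2747
  5       175.00       112.7002       563.5012
  6     2,175.00     1,282.6951     7,696.1705
  Σ                  1,959.8663     9,608.8857
P = 1,959.8663; D_Mac = 4.90283 yrs; D_mod = 4.48977 yrs.
DV01 ≈ 4.48977 × 1,959.8663 × 0.0001 = 0.879935.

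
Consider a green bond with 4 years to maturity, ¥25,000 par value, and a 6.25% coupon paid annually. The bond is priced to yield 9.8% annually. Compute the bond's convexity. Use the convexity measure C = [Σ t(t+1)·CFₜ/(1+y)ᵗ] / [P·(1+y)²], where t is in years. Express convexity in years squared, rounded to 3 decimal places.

With y = 0.098:
  t   CF        PV=CF/(1+0.098)^t    t·PV        t(t+1)·PV
  1     1,562.50     1,423.0419     1,423.0419       2,846.0838
  2     1,562.50     1,296.0309     2,592.0617       7,776.1852
  3     1,562.50     1,180.3560     3,541.0679      14,164.2718
  4    26,562.50    18,275.0926    73,100.3705     365,501.8526
  Σ                 22,174.5214    80,656.5421     390,288.3934
P = 22,174.5214.
Convexity = Σ t(t+1)·PV / [P·(1+y)²] = 390,288.3934 / (22,174.5214 × 1.205604) = 14.59912.

14.599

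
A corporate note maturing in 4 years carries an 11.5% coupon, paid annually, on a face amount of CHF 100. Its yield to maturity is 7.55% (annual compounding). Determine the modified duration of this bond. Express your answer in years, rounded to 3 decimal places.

3.217 years

Periodic yield y = 0.0755. First find Macaulay duration:
  t   CF        PV=CF/(1+0.0755)^t    t·PV
  1        11.50        10.6927        10.6927
  2        11.50         9.9421        19.8841
  3        11.50         9.2441        27.7324
  4       111.50        83.3361       333.3444
  Σ                    113.2150       391.6537
P = 113.2150; Macaulay duration = 391.6537 / 113.2150 = 3.45938 years.
Modified duration = D_Mac / (1 + y) = 3.45938 / 1.0755 = 3.21653 years.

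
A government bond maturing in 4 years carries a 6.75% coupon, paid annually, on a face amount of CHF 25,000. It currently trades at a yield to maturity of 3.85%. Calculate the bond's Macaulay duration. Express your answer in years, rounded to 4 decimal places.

3.6559 years

Periodic yield y = 0.0385. Discount each cash flow and weight by its year:
  t   CF        PV=CF/(1+0.0385)^t    t·PV
  1     1,687.50     1,624.9398     1,624.9398
  2     1,687.50     1,564.6989     3,129.3978
  3     1,687.50     1,506.6913     4,520.0739
  4    26,687.50    22,944.6739    91,778.6954
  Σ                 27,641.0039   101,053.1069
Price P = Σ PV = 27,641.0039.
Macaulay duration = Σ(t·PV) / P = 101,053.1069 / 27,641.0039 = 3.65591 years.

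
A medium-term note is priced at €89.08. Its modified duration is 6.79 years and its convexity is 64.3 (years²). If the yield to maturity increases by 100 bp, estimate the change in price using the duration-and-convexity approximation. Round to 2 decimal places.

-€5.76

Duration effect: -D_mod·Δy = -6.79 × (+0.01) = -0.067900
Convexity effect: ½·C·(Δy)² = 0.5 × 64.3 × (0.01)² = +0.0032150
ΔP/P ≈ -0.067900 + 0.0032150 = -0.064685
ΔP ≈ 89.08 × (-0.064685) = -5.7621398.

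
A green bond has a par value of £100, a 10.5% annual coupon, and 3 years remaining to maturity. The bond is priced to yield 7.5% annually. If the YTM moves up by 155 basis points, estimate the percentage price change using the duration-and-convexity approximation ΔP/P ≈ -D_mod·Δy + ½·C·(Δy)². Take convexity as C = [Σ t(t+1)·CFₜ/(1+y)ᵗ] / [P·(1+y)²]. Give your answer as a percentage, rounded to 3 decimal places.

-3.833%

With y = 0.075:
  t   CF        PV=CF/(1+0.075)^t    t·PV        t(t+1)·PV
  1        10.50         9.7674         9.7674          19.5349
  2        10.50         9.0860        18.1720          54.5160
  3       110.50        88.9481       266.8444       1,067.3777
  Σ                    107.8016       294.7839       1,141.4286
P = 107.8016; D_Mac = 2.73450 yrs; D_mod = 2.54372 yrs; C = 9.16235.
Duration effect: -2.54372 × (+0.0155) = -0.039428
Convexity effect: 0.5 × 9.16235 × (0.0155)² = +0.0011006
ΔP/P ≈ -0.039428 + 0.0011006 = -0.038327 = -3.8327%.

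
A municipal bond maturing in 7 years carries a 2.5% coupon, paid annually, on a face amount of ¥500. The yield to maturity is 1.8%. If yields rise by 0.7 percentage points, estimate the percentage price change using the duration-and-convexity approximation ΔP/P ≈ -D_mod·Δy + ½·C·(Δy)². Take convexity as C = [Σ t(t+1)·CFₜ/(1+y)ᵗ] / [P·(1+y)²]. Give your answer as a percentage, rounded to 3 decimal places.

With y = 0.018:
  t   CF        PV=CF/(1+0.018)^t    t·PV        t(t+1)·PV
  1        12.50        12.2790        12.2790          24.5580
  2        12.50        12.0619        24.1237          72.3712
  3        12.50        11.8486        35.5458         142.1831
  4        12.50        11.6391        46.5563         232.7817
  5        12.50        11.4333        57.1664         342.9986
  6        12.50        11.2311        67.3868         471.7073
  7       512.50       452.3342     3,166.3394      25,330.7151
  Σ                    522.8271     3,409.3974      26,617.3150
P = 522.8271; D_Mac = 6.52108 yrs; D_mod = 6.40578 yrs; C = 49.12591.
Duration effect: -6.40578 × (+0.007) = -0.044840
Convexity effect: 0.5 × 49.12591 × (0.007)² = +0.0012036
ΔP/P ≈ -0.044840 + 0.0012036 = -0.043637 = -4.3637%.

-4.364%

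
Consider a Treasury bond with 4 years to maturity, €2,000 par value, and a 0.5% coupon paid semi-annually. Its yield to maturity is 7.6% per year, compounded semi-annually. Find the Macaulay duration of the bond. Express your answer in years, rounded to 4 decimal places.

Periodic yield y = 0.038. Discount each cash flow and weight by its period:
  t   CF        PV=CF/(1+0.038)^t    t·PV
  1         5.00         4.8170         4.8170
  2         5.00         4.6406         9.2812
  3         5.00         4.4707        13.4122
  4         5.00         4.3071        17.2282
  5         5.00         4.1494        20.7469
  6         5.00         3.9975        23.9849
  7         5.00         3.8511        26.9579
  8     2,005.00     1,487.7691    11,902.1532
  Σ                  1,518.0025    12,018.5815
Price P = Σ PV = 1,518.0025.
Macaulay duration = Σ(t·PV) / P = 12,018.5815 / 1,518.0025 = 7.91737 half-year periods.
In years: 7.91737 / 2 = 3.95868 years.

3.9587 years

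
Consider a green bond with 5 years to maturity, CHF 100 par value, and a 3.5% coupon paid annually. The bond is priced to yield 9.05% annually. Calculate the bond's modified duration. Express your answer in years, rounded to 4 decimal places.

Periodic yield y = 0.0905. First find Macaulay duration:
  t   CF        PV=CF/(1+0.0905)^t    t·PV
  1         3.50         3.2095         3.2095
  2         3.50         2.9432         5.8864
  3         3.50         2.6989         8.0968
  4         3.50         2.4749         9.8998
  5       103.50        67.1138       335.5691
  Σ                     78.4404       362.6616
P = 78.4404; Macaulay duration = 362.6616 / 78.4404 = 4.62340 years.
Modified duration = D_Mac / (1 + y) = 4.62340 / 1.0905 = 4.23971 years.

4.2397 years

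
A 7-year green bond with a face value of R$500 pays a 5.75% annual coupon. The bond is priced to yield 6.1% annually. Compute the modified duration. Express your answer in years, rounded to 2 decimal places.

Periodic yield y = 0.061. First find Macaulay duration:
  t   CF        PV=CF/(1+0.061)^t    t·PV
  1        28.75        27.0971        27.0971
  2        28.75        25.5392        51.0784
  3        28.75        24.0709        72.2126
  4        28.75        22.6870        90.7478
  5        28.75        21.3826       106.9131
  6        28.75        20.1533       120.9196
  7       528.75       349.3355     2,445.3483
  Σ                    490.2655     2,914.3170
P = 490.2655; Macaulay duration = 2,914.3170 / 490.2655 = 5.94437 years.
Modified duration = D_Mac / (1 + y) = 5.94437 / 1.061 = 5.60261 years.

5.60 years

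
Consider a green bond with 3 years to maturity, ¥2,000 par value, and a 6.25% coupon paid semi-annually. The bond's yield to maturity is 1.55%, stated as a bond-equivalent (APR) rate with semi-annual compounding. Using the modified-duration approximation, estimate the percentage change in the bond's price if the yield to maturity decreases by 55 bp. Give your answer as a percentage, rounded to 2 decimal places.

+1.53%

Periodic yield y = 0.00775. Modified duration first:
  t   CF        PV=CF/(1+0.00775)^t    t·PV
  1        62.50        62.0194        62.0194
  2        62.50        61.5424       123.0848
  3        62.50        61.0691       183.2073
  4        62.50        60.5995       242.3979
  5        62.50        60.1334       300.6672
  6     2,062.50     1,969.1424    11,814.8542
  Σ                  2,274.5061    12,726.2307
P = 2,274.5061; D_Mac = 5.59516 half-year periods = 2.79758 yrs; D_mod = 2.79758/(1+0.00775) = 2.77607 yrs.
ΔP/P ≈ -D_mod · Δy = -2.77607 × (-0.0055) = +0.015268 = +1.5268%.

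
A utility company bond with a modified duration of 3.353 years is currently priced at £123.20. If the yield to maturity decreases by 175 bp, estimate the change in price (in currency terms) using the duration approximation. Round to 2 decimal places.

Duration approximation: ΔP/P ≈ -D_mod · Δy = -3.353 × (-0.0175) = +0.0586775.
ΔP ≈ 123.20 × (+0.0586775) = +7.229068.

+£7.23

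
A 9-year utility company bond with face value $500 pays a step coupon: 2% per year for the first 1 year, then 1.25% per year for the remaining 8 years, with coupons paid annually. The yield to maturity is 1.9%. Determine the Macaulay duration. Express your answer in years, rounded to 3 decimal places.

8.495 years

Periodic yield y = 0.019. Discount each cash flow and weight by its year:
  t   CF        PV=CF/(1+0.019)^t    t·PV
  1        10.00         9.8135         9.8135
  2         6.25         6.0191        12.0382
  3         6.25         5.9069        17.7206
  4         6.25         5.7967        23.1869
  5         6.25         5.6886        28.4432
  6         6.25         5.5826        33.4955
  7         6.25         5.4785        38.3494
  8         6.25         5.3763        43.0107
  9       506.25       427.3635     3,846.2711
  Σ                    477.0258     4,052.3292
Price P = Σ PV = 477.0258.
Macaulay duration = Σ(t·PV) / P = 4,052.3292 / 477.0258 = 8.49499 years.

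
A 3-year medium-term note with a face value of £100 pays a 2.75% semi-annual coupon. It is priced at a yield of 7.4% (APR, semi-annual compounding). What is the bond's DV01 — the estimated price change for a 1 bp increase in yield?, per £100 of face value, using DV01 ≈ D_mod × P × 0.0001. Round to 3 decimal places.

Periodic yield y = 0.037.
  t   CF        PV=CF/(1+0.037)^t    t·PV
  1        1.375         1.3259         1.3259
  2        1.375         1.2786         2.5573
  3        1.375         1.2330         3.6990
  4        1.375         1.1890         4.7561
  5        1.375         1.1466         5.7330
  6      101.375        81.5189       489.1134
  Σ                     87.6921       507.1847
P = 87.6921; D_Mac = 5.78370 half-year periods = 2.89185 yrs; D_mod = 2.78867 yrs.
DV01 ≈ 2.78867 × 87.6921 × 0.0001 = 0.024454.

£0.024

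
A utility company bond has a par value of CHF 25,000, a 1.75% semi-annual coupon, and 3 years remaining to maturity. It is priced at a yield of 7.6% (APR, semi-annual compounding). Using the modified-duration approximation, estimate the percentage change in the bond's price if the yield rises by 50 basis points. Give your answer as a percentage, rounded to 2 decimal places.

Periodic yield y = 0.038. Modified duration first:
  t   CF        PV=CF/(1+0.038)^t    t·PV
  1       218.75       210.7418       210.7418
  2       218.75       203.0268       406.0536
  3       218.75       195.5942       586.7826
  4       218.75       188.4337       753.7349
  5       218.75       181.5354       907.6769
  6    25,218.75    20,162.2704   120,973.6225
  Σ                 21,141.6024   123,838.6124
P = 21,141.6024; D_Mac = 5.85758 half-year periods = 2.92879 yrs; D_mod = 2.92879/(1+0.038) = 2.82157 yrs.
ΔP/P ≈ -D_mod · Δy = -2.82157 × (+0.005) = -0.014108 = -1.4108%.

-1.41%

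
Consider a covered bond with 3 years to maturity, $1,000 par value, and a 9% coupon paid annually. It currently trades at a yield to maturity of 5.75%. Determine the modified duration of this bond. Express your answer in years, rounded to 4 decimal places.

2.6188 years

Periodic yield y = 0.0575. First find Macaulay duration:
  t   CF        PV=CF/(1+0.0575)^t    t·PV
  1        90.00        85.1064        85.1064
  2        90.00        80.4788       160.9577
  3     1,090.00       921.6910     2,765.0731
  Σ                  1,087.2763     3,011.1372
P = 1,087.2763; Macaulay duration = 3,011.1372 / 1,087.2763 = 2.76943 years.
Modified duration = D_Mac / (1 + y) = 2.76943 / 1.0575 = 2.61885 years.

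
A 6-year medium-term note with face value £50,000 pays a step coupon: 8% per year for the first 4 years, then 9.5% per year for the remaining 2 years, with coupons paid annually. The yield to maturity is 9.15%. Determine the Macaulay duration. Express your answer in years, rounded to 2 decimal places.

4.97 years

Periodic yield y = 0.0915. Discount each cash flow and weight by its year:
  t   CF        PV=CF/(1+0.0915)^t    t·PV
  1     4,000.00     3,664.6816     3,664.6816
  2     4,000.00     3,357.4729     6,714.9457
  3     4,000.00     3,076.0173     9,228.0518
  4     4,000.00     2,818.1560    11,272.6240
  5     4,750.00     3,066.0195    15,330.0974
  6    54,750.00    32,377.3786   194,264.2714
  Σ                 48,359.7258   240,474.6720
Price P = Σ PV = 48,359.7258.
Macaulay duration = Σ(t·PV) / P = 240,474.6720 / 48,359.7258 = 4.97262 years.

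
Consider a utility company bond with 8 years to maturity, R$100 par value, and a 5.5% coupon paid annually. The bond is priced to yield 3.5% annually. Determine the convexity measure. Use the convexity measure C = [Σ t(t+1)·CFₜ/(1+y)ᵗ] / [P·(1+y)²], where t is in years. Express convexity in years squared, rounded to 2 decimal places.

53.63

With y = 0.035:
  t   CF        PV=CF/(1+0.035)^t    t·PV        t(t+1)·PV
  1         5.50         5.3140         5.3140          10.6280
  2         5.50         5.1343        10.2686          30.8059
  3         5.50         4.9607        14.8821          59.5282
  4         5.50         4.7929        19.1717          95.8586
  5         5.50         4.6309        23.1543         138.9256
  6         5.50         4.4743        26.8455         187.9186
  7         5.50         4.3230        30.2607         242.0852
  8       105.50        80.1179       640.9434       5,768.4902
  Σ                    113.7479       770.8402       6,534.2404
P = 113.7479.
Convexity = Σ t(t+1)·PV / [P·(1+y)²] = 6,534.2404 / (113.7479 × 1.071225) = 53.62545.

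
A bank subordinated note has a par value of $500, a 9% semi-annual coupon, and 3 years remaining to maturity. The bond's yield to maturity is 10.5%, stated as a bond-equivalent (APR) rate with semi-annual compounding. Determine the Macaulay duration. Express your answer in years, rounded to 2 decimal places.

Periodic yield y = 0.0525. Discount each cash flow and weight by its period:
  t   CF        PV=CF/(1+0.0525)^t    t·PV
  1        22.50        21.3777        21.3777
  2        22.50        20.3113        40.6227
  3        22.50        19.2982        57.8945
  4        22.50        18.3356        73.3422
  5        22.50        17.4210        87.1048
  6       522.50       384.3737     2,306.2422
  Σ                    481.1174     2,586.5841
Price P = Σ PV = 481.1174.
Macaulay duration = Σ(t·PV) / P = 2,586.5841 / 481.1174 = 5.37620 half-year periods.
In years: 5.37620 / 2 = 2.68810 years.

2.69 years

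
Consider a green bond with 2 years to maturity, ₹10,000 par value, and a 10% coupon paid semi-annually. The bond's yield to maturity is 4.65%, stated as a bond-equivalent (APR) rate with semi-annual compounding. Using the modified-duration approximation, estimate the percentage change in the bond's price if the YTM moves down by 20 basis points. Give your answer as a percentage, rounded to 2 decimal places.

+0.37%

Periodic yield y = 0.02325. Modified duration first:
  t   CF        PV=CF/(1+0.02325)^t    t·PV
  1       500.00       488.6391       488.6391
  2       500.00       477.5364       955.0728
  3       500.00       466.6860     1,400.0579
  4    10,500.00     9,577.7233    38,310.8932
  Σ                 11,010.5848    41,154.6631
P = 11,010.5848; D_Mac = 3.73774 half-year periods = 1.86887 yrs; D_mod = 1.86887/(1+0.02325) = 1.82640 yrs.
ΔP/P ≈ -D_mod · Δy = -1.82640 × (-0.002) = +0.003653 = +0.3653%.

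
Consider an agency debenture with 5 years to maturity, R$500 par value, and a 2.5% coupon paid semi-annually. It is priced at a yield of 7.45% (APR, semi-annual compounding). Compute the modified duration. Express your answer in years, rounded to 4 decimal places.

Periodic yield y = 0.03725. First find Macaulay duration:
  t   CF        PV=CF/(1+0.03725)^t    t·PV
  1         6.25         6.0255         6.0255
  2         6.25         5.8092        11.6183
  3         6.25         5.6005        16.8016
  4         6.25         5.3994        21.5976
  5         6.25         5.2055        26.0275
  6         6.25         5.0186        30.1114
  7         6.25         4.8383        33.8683
  8         6.25         4.6646        37.3166
  9         6.25         4.4971        40.4736
  10      506.25       351.1807     3,511.8067
  Σ                    398.2394     3,735.6472
P = 398.2394; Macaulay duration = 3,735.6472 / 398.2394 = 9.38041 half-year periods = 4.69020 years.
Modified duration = D_Mac / (1 + y) = 4.69020 / 1.03725 = 4.52177 years.

4.5218 years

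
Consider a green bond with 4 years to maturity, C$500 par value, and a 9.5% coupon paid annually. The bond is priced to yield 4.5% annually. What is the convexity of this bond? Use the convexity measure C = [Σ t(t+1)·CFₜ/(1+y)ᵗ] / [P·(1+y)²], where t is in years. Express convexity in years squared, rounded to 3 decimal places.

15.581

With y = 0.045:
  t   CF        PV=CF/(1+0.045)^t    t·PV        t(t+1)·PV
  1        47.50        45.4545        45.4545          90.9091
  2        47.50        43.4972        86.9943         260.9830
  3        47.50        41.6241       124.8723         499.4891
  4       547.50       459.1123     1,836.4493       9,182.2467
  Σ                    589.6881     2,093.7705      10,033.6279
P = 589.6881.
Convexity = Σ t(t+1)·PV / [P·(1+y)²] = 10,033.6279 / (589.6881 × 1.092025) = 15.58128.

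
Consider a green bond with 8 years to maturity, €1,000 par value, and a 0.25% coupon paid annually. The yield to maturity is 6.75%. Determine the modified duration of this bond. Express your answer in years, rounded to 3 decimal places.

Periodic yield y = 0.0675. First find Macaulay duration:
  t   CF        PV=CF/(1+0.0675)^t    t·PV
  1         2.50         2.3419         2.3419
  2         2.50         2.1938         4.3877
  3         2.50         2.0551         6.1653
  4         2.50         1.9252         7.7007
  5         2.50         1.8034         9.0172
  6         2.50         1.6894        10.1364
  7         2.50         1.5826        11.0780
  8     1,002.50       594.4856     4,755.8845
  Σ                    608.0770     4,806.7117
P = 608.0770; Macaulay duration = 4,806.7117 / 608.0770 = 7.90477 years.
Modified duration = D_Mac / (1 + y) = 7.90477 / 1.0675 = 7.40494 years.

7.405 years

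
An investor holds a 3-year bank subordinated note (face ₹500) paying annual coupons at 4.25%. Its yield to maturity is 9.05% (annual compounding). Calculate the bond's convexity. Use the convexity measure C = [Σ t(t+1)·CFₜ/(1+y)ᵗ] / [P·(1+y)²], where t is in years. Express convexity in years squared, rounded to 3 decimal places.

9.513

With y = 0.0905:
  t   CF        PV=CF/(1+0.0905)^t    t·PV        t(t+1)·PV
  1        21.25        19.4865        19.4865          38.9729
  2        21.25        17.8693        35.7386         107.2158
  3       521.25       401.9472     1,205.8417       4,823.3670
  Σ                    439.3030     1,261.0668       4,969.5557
P = 439.3030.
Convexity = Σ t(t+1)·PV / [P·(1+y)²] = 4,969.5557 / (439.3030 × 1.189190) = 9.51266.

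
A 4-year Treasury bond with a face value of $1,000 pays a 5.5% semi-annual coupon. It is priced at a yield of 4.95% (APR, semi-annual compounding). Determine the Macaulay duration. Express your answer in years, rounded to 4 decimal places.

3.6488 years

Periodic yield y = 0.02475. Discount each cash flow and weight by its period:
  t   CF        PV=CF/(1+0.02475)^t    t·PV
  1        27.50        26.8358        26.8358
  2        27.50        26.1877        52.3753
  3        27.50        25.5552        76.6655
  4        27.50        24.9380        99.7519
  5        27.50        24.3357       121.6783
  6        27.50        23.7479       142.4874
  7        27.50        23.1743       162.2203
  8     1,027.50       844.9644     6,759.7152
  Σ                  1,019.7389     7,441.7298
Price P = Σ PV = 1,019.7389.
Macaulay duration = Σ(t·PV) / P = 7,441.7298 / 1,019.7389 = 7.29768 half-year periods.
In years: 7.29768 / 2 = 3.64884 years.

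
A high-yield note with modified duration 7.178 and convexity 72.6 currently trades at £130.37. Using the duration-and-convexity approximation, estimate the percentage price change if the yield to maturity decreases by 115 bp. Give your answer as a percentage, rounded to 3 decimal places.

+8.735%

Duration effect: -D_mod·Δy = -7.178 × (-0.0115) = +0.082547
Convexity effect: ½·C·(Δy)² = 0.5 × 72.6 × (-0.0115)² = +0.004800675
ΔP/P ≈ +0.082547 + 0.004800675 = +0.087347675
= +8.7347675%.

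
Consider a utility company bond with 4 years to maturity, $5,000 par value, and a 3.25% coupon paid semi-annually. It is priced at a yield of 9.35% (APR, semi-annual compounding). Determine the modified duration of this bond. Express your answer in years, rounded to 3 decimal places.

3.584 years

Periodic yield y = 0.04675. First find Macaulay duration:
  t   CF        PV=CF/(1+0.04675)^t    t·PV
  1        81.25        77.6212        77.6212
  2        81.25        74.1545       148.3090
  3        81.25        70.8426       212.5278
  4        81.25        67.6786       270.7145
  5        81.25        64.6560       323.2798
  6        81.25        61.7683       370.6097
  7        81.25        59.0096       413.0671
  8     5,081.25     3,525.5494    28,204.3953
  Σ                  4,001.2802    30,020.5244
P = 4,001.2802; Macaulay duration = 30,020.5244 / 4,001.2802 = 7.50273 half-year periods = 3.75136 years.
Modified duration = D_Mac / (1 + y) = 3.75136 / 1.04675 = 3.58382 years.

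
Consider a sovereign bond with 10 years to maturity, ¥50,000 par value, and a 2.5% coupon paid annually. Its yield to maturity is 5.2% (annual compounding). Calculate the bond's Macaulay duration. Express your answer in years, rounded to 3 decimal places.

8.815 years

Periodic yield y = 0.052. Discount each cash flow and weight by its year:
  t   CF        PV=CF/(1+0.052)^t    t·PV
  1     1,250.00     1,188.2129     1,188.2129
  2     1,250.00     1,129.4800     2,258.9599
  3     1,250.00     1,073.6502     3,220.9505
  4     1,250.00     1,020.5800     4,082.3200
  5     1,250.00       970.1331     4,850.6654
  6     1,250.00       922.1797     5,533.0784
  7     1,250.00       876.5967     6,136.1769
  8     1,250.00       833.2668     6,666.1346
  9     1,250.00       792.0787     7,128.7086
  10   51,250.00    30,869.9888   308,699.8877
  Σ                 39,676.1669   349,765.0951
Price P = Σ PV = 39,676.1669.
Macaulay duration = Σ(t·PV) / P = 349,765.0951 / 39,676.1669 = 8.81550 years.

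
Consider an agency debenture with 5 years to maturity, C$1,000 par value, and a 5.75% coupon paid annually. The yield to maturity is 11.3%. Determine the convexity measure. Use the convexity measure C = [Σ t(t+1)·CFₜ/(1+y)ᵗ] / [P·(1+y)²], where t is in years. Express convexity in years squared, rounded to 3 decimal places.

With y = 0.113:
  t   CF        PV=CF/(1+0.113)^t    t·PV        t(t+1)·PV
  1        57.50        51.6622        51.6622         103.3243
  2        57.50        46.4170        92.8341         278.5023
  3        57.50        41.7044       125.1133         500.4533
  4        57.50        37.4703       149.8812         749.4060
  5     1,057.50       619.1624     3,095.8119      18,574.8711
  Σ                    796.4163     3,515.3027      20,206.5571
P = 796.4163.
Convexity = Σ t(t+1)·PV / [P·(1+y)²] = 20,206.5571 / (796.4163 × 1.238769) = 20.48150.

20.482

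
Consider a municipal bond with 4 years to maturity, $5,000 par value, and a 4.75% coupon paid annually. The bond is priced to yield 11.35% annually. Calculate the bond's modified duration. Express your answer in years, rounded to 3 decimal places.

3.323 years

Periodic yield y = 0.1135. First find Macaulay duration:
  t   CF        PV=CF/(1+0.1135)^t    t·PV
  1       237.50       213.2914       213.2914
  2       237.50       191.5504       383.1009
  3       237.50       172.0255       516.0766
  4     5,237.50     3,406.9295    13,627.7181
  Σ                  3,983.7969    14,740.1871
P = 3,983.7969; Macaulay duration = 14,740.1871 / 3,983.7969 = 3.70003 years.
Modified duration = D_Mac / (1 + y) = 3.70003 / 1.1135 = 3.32289 years.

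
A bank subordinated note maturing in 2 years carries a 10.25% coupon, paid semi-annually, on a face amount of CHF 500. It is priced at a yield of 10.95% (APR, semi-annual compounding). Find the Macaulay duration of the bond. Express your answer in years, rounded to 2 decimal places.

1.86 years

Periodic yield y = 0.05475. Discount each cash flow and weight by its period:
  t   CF        PV=CF/(1+0.05475)^t    t·PV
  1       25.625        24.2949        24.2949
  2       25.625        23.0338        46.0675
  3       25.625        21.8381        65.5144
  4      525.625       424.6957     1,698.7829
  Σ                    493.8624     1,834.6596
Price P = Σ PV = 493.8624.
Macaulay duration = Σ(t·PV) / P = 1,834.6596 / 493.8624 = 3.71492 half-year periods.
In years: 3.71492 / 2 = 1.85746 years.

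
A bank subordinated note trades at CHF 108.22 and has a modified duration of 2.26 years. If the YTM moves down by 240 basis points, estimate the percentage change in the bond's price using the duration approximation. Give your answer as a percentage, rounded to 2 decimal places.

Duration approximation: ΔP/P ≈ -D_mod · Δy = -2.26 × (-0.024) = +0.054240.
As a percentage: +5.4240%.

+5.42%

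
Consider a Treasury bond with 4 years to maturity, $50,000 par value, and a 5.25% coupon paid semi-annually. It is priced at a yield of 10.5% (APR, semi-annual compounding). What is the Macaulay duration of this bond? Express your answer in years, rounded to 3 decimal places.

Periodic yield y = 0.0525. Discount each cash flow and weight by its period:
  t   CF        PV=CF/(1+0.0525)^t    t·PV
  1     1,312.50     1,247.0309     1,247.0309
  2     1,312.50     1,184.8274     2,369.6549
  3     1,312.50     1,125.7268     3,377.1803
  4     1,312.50     1,069.5741     4,278.2966
  5     1,312.50     1,016.2225     5,081.1123
  6     1,312.50       965.5320     5,793.1922
  7     1,312.50       917.3701     6,421.5907
  8    51,312.50    34,075.8218   272,606.5744
  Σ                 41,602.1056   301,174.6322
Price P = Σ PV = 41,602.1056.
Macaulay duration = Σ(t·PV) / P = 301,174.6322 / 41,602.1056 = 7.23941 half-year periods.
In years: 7.23941 / 2 = 3.61970 years.

3.620 years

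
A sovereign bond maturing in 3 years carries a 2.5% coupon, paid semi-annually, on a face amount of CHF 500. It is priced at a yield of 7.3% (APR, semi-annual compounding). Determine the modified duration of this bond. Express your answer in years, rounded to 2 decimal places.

2.80 years

Periodic yield y = 0.0365. First find Macaulay duration:
  t   CF        PV=CF/(1+0.0365)^t    t·PV
  1         6.25         6.0299         6.0299
  2         6.25         5.8176        11.6351
  3         6.25         5.6127        16.8381
  4         6.25         5.4151        21.6602
  5         6.25         5.2244        26.1218
  6       506.25       408.2716     2,449.6298
  Σ                    436.3712     2,531.9149
P = 436.3712; Macaulay duration = 2,531.9149 / 436.3712 = 5.80220 half-year periods = 2.90110 years.
Modified duration = D_Mac / (1 + y) = 2.90110 / 1.0365 = 2.79894 years.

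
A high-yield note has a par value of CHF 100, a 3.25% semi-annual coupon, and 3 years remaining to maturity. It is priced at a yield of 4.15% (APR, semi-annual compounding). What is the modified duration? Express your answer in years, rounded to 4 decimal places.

2.8222 years

Periodic yield y = 0.02075. First find Macaulay duration:
  t   CF        PV=CF/(1+0.02075)^t    t·PV
  1        1.625         1.5920         1.5920
  2        1.625         1.5596         3.1192
  3        1.625         1.5279         4.5837
  4        1.625         1.4968         5.9874
  5        1.625         1.4664         7.3321
  6      101.625        89.8430       539.0580
  Σ                     97.4857       561.6723
P = 97.4857; Macaulay duration = 561.6723 / 97.4857 = 5.76159 half-year periods = 2.88079 years.
Modified duration = D_Mac / (1 + y) = 2.88079 / 1.02075 = 2.82223 years.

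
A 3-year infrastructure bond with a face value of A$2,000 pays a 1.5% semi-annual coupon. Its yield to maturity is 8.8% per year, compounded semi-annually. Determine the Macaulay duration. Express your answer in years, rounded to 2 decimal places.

2.94 years

Periodic yield y = 0.044. Discount each cash flow and weight by its period:
  t   CF        PV=CF/(1+0.044)^t    t·PV
  1        15.00        14.3678        14.3678
  2        15.00        13.7623        27.5246
  3        15.00        13.1823        39.5468
  4        15.00        12.6267        50.5067
  5        15.00        12.0945        60.4726
  6     2,015.00     1,556.2238     9,337.3429
  Σ                  1,622.2574     9,529.7614
Price P = Σ PV = 1,622.2574.
Macaulay duration = Σ(t·PV) / P = 9,529.7614 / 1,622.2574 = 5.87438 half-year periods.
In years: 5.87438 / 2 = 2.93719 years.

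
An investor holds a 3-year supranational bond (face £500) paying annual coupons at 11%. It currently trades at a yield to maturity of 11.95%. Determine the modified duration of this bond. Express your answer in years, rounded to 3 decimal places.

2.420 years

Periodic yield y = 0.1195. First find Macaulay duration:
  t   CF        PV=CF/(1+0.1195)^t    t·PV
  1        55.00        49.1291        49.1291
  2        55.00        43.8848        87.7697
  3       555.00       395.5676     1,186.7027
  Σ                    488.5815     1,323.6015
P = 488.5815; Macaulay duration = 1,323.6015 / 488.5815 = 2.70907 years.
Modified duration = D_Mac / (1 + y) = 2.70907 / 1.1195 = 2.41989 years.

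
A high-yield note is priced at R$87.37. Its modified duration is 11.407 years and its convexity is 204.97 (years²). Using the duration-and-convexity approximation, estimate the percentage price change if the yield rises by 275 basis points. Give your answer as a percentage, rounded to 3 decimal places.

-23.619%

Duration effect: -D_mod·Δy = -11.407 × (+0.0275) = -0.3136925
Convexity effect: ½·C·(Δy)² = 0.5 × 204.97 × (0.0275)² = +0.07750428125
ΔP/P ≈ -0.3136925 + 0.07750428125 = -0.23618821875
= -23.618821875%.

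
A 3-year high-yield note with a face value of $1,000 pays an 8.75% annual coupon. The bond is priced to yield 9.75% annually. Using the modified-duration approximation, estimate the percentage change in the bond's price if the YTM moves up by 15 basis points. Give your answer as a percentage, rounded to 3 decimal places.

Periodic yield y = 0.0975. Modified duration first:
  t   CF        PV=CF/(1+0.0975)^t    t·PV
  1        87.50        79.7267        79.7267
  2        87.50        72.6439       145.2877
  3     1,087.50       822.6511     2,467.9533
  Σ                    975.0216     2,692.9677
P = 975.0216; D_Mac = 2.76196 yrs; D_mod = 2.76196/(1+0.0975) = 2.51659 yrs.
ΔP/P ≈ -D_mod · Δy = -2.51659 × (+0.0015) = -0.003775 = -0.3775%.

-0.377%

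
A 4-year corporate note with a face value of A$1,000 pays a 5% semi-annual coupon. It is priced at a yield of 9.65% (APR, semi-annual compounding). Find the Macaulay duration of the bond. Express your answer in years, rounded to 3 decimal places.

Periodic yield y = 0.04825. Discount each cash flow and weight by its period:
  t   CF        PV=CF/(1+0.04825)^t    t·PV
  1        25.00        23.8493        23.8493
  2        25.00        22.7515        45.5030
  3        25.00        21.7043        65.1128
  4        25.00        20.7053        82.8210
  5        25.00        19.7522        98.7610
  6        25.00        18.8430       113.0582
  7        25.00        17.9757       125.8299
  8     1,025.00       703.0802     5,624.6420
  Σ                    848.6615     6,179.5773
Price P = Σ PV = 848.6615.
Macaulay duration = Σ(t·PV) / P = 6,179.5773 / 848.6615 = 7.28156 half-year periods.
In years: 7.28156 / 2 = 3.64078 years.

3.641 years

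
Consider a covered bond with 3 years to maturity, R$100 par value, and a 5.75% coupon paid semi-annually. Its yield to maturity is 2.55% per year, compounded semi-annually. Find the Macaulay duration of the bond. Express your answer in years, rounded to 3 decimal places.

Periodic yield y = 0.01275. Discount each cash flow and weight by its period:
  t   CF        PV=CF/(1+0.01275)^t    t·PV
  1        2.875         2.8388         2.8388
  2        2.875         2.8031         5.6061
  3        2.875         2.7678         8.3033
  4        2.875         2.7329        10.9317
  5        2.875         2.6985        13.4926
  6      102.875        95.3447       572.0679
  Σ                    109.1858       613.2405
Price P = Σ PV = 109.1858.
Macaulay duration = Σ(t·PV) / P = 613.2405 / 109.1858 = 5.61649 half-year periods.
In years: 5.61649 / 2 = 2.80824 years.

2.808 years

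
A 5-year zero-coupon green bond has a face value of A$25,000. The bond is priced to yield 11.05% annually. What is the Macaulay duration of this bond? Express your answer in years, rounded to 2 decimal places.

A zero-coupon bond has a single cash flow at maturity, so its Macaulay duration equals its maturity: 5 years.

5.00 years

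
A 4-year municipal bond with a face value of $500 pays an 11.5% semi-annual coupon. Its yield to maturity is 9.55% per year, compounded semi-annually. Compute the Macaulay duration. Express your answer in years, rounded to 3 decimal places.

3.340 years

Periodic yield y = 0.04775. Discount each cash flow and weight by its period:
  t   CF        PV=CF/(1+0.04775)^t    t·PV
  1        28.75        27.4398        27.4398
  2        28.75        26.1892        52.3784
  3        28.75        24.9957        74.9870
  4        28.75        23.8565        95.4261
  5        28.75        22.7693       113.8465
  6        28.75        21.7316       130.3896
  7        28.75        20.7412       145.1885
  8       528.75       364.0735     2,912.5877
  Σ                    531.7967     3,552.2436
Price P = Σ PV = 531.7967.
Macaulay duration = Σ(t·PV) / P = 3,552.2436 / 531.7967 = 6.67970 half-year periods.
In years: 6.67970 / 2 = 3.33985 years.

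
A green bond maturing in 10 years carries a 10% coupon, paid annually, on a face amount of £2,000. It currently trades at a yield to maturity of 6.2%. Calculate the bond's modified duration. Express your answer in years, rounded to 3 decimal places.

6.732 years

Periodic yield y = 0.062. First find Macaulay duration:
  t   CF        PV=CF/(1+0.062)^t    t·PV
  1       200.00       188.3239       188.3239
  2       200.00       177.3295       354.6590
  3       200.00       166.9769       500.9308
  4       200.00       157.2287       628.9150
  5       200.00       148.0497       740.2483
  6       200.00       139.4065       836.4388
  7       200.00       131.2679       918.8750
  8       200.00       123.6044       988.8350
  9       200.00       116.3883     1,047.4947
  10    2,200.00     1,205.5286    12,055.2859
  Σ                  2,554.1043    18,260.0063
P = 2,554.1043; Macaulay duration = 18,260.0063 / 2,554.1043 = 7.14928 years.
Modified duration = D_Mac / (1 + y) = 7.14928 / 1.062 = 6.73190 years.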